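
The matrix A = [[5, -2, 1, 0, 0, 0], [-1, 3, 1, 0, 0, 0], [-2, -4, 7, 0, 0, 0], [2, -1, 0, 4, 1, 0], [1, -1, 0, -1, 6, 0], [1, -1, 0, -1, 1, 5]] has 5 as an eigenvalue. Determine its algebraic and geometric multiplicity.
The characteristic polynomial is (x - 5)^6, so the factor x - 5 appears with exponent 6: the algebraic multiplicity is 6.

rank(A - 5I) = 3, so the eigenspace has dimension 6 - 3 = 3: the geometric multiplicity is 3.

Since 3 < 6, A is not diagonalizable.

algebraic multiplicity 6, geometric multiplicity 3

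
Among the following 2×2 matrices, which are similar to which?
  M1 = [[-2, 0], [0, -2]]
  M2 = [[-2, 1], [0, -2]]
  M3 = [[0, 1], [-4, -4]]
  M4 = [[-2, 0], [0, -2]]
Characteristic polynomials: χ_{M1} = (x + 2)^2, χ_{M2} = (x + 2)^2, χ_{M3} = (x + 2)^2, χ_{M4} = (x + 2)^2.

{M1, M4}: invariant factors x + 2, x + 2.

{M2, M3}: invariant factors (x + 2)^2.

Matrices are similar if and only if their invariant-factor lists agree; the partition into similarity classes is {M1, M4}, {M2, M3}.

2 classes: {M1, M4}, {M2, M3}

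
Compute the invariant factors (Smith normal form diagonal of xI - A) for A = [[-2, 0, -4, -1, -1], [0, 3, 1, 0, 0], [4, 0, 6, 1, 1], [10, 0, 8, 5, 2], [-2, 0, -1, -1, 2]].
The Jordan structure of A has elementary divisors (x - 2), (x - 3)^3, (x - 3). Arranging the block sizes at each eigenvalue in decreasing order and taking row products gives the invariant factors.

Invariant factors (smallest first, each dividing the next): x - 3, (x - 3)^3(x - 2).

Check: the last factor (x - 3)^3(x - 2) is the minimal polynomial, and the product (x - 3)^4(x - 2) is the characteristic polynomial.

x - 3, (x - 3)^3(x - 2)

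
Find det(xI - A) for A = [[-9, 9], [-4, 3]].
χ_A(x) = (x + 3)^2

xI - A = [[x + 9, -9], [4, x - 3]].

Expanding det(xI - A) along the first row:
det(xI - A) = + (x + 9)·det([[x - 3]]) - (-9)·det([[4]]).

Evaluating gives χ_A(x) = x^2 + 6x + 9 = (x + 3)^2.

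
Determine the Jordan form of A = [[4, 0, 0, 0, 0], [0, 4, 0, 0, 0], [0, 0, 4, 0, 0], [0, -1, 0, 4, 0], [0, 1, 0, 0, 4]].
J = [[4, 1, 0, 0, 0], [0, 4, 0, 0, 0], [0, 0, 4, 0, 0], [0, 0, 0, 4, 0], [0, 0, 0, 0, 4]]

The characteristic polynomial is det(xI - A) = (x - 4)^5, so the eigenvalues are 4 (algebraic multiplicity 5).

For λ = 4: rank(A - 4I) = 1, rank((A - 4I)^2) = 0. The eigenspace has dimension 5 - 1 = 4, so there are 4 Jordan blocks; the rank sequence gives block sizes [2, 1, 1, 1].

Assembling the blocks gives the Jordan form J above.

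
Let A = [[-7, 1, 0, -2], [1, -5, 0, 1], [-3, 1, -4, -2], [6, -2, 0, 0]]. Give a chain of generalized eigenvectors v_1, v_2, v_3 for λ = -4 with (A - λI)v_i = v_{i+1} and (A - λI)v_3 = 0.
v_1 = [[0, 0, 1, 1]]^T, v_2 = [[-2, 1, -2, 4]]^T, v_3 = [[-1, 1, -1, 2]]^T

We seek v_1 ∈ ker((A + 4I)^3) \ ker((A + 4I)^2), then set v_{i+1} = (A + 4I) v_i.

One such chain is v_1 = [[0, 0, 1, 1]]^T, v_2 = [[-2, 1, -2, 4]]^T, v_3 = [[-1, 1, -1, 2]]^T. Check: (A + 4I) v_3 = [[0, 0, 0, 0]]^T = 0.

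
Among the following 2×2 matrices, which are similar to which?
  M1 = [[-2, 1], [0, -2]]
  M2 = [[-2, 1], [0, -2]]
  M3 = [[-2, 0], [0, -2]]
Characteristic polynomials: χ_{M1} = (x + 2)^2, χ_{M2} = (x + 2)^2, χ_{M3} = (x + 2)^2.

{M1, M2}: invariant factors (x + 2)^2.

{M3}: invariant factors x + 2, x + 2.

Matrices are similar if and only if their invariant-factor lists agree; the partition into similarity classes is {M1, M2}, {M3}.

2 classes: {M1, M2}, {M3}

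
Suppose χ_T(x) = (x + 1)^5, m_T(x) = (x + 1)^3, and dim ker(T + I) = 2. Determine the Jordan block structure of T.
Jordan blocks: (-1, 3), (-1, 2)

λ = -1: algebraic multiplicity 5 (exponent in χ_T), largest block size 3 (exponent in m_T), 2 blocks (geometric multiplicity). These force block sizes [3, 2].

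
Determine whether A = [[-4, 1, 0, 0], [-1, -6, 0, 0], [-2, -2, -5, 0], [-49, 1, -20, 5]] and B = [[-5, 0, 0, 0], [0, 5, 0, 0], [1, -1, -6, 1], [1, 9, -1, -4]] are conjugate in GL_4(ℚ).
Two matrices over a field are similar if and only if they have the same invariant factors.

Both A and B have characteristic polynomial (x - 5)(x + 5)^3 and minimal polynomial (x - 5)(x + 5)^2. Computing further, both have invariant factors x + 5, (x - 5)(x + 5)^2. Hence A and B are similar.

Yes.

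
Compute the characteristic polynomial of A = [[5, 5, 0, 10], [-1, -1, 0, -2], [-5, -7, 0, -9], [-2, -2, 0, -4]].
χ_A(x) = x^4

xI - A = [[x - 5, -5, 0, -10], [1, x + 1, 0, 2], [5, 7, x, 9], [2, 2, 0, x + 4]].

Expanding det(xI - A) along the first row:
det(xI - A) = + (x - 5)·det([[x + 1, 0, 2], [7, x, 9], [2, 0, x + 4]]) - (-5)·det([[1, 0, 2], [5, x, 9], [2, 0, x + 4]]) + (0)·det([[1, x + 1, 2], [5, 7, 9], [2, 2, x + 4]]) - (-10)·det([[1, x + 1, 0], [5, 7, x], [2, 2, 0]]).

Evaluating gives χ_A(x) = x^4.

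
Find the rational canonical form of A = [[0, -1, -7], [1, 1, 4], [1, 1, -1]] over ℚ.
R = [[0, 0, -5], [1, 0, -3], [0, 1, 0]]

The invariant factors of A (the non-unit diagonal entries of the Smith normal form of xI - A over ℚ[x]) are x^3 + 3x + 5, each dividing the next. The characteristic polynomial is their product, x^3 + 3x + 5.

The rational canonical form is the block-diagonal matrix of companion matrices C(f_i):
R = [[0, 0, -5], [1, 0, -3], [0, 1, 0]].

Note the characteristic polynomial does not split into linear factors over ℚ, so A has no Jordan form over ℚ; the rational canonical form exists over any field.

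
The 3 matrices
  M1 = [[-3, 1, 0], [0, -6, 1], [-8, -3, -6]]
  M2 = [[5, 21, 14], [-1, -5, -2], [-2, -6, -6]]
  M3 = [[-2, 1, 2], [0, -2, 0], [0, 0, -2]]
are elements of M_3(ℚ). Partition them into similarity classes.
2 classes: {M1}, {M2, M3}

Characteristic polynomials: χ_{M1} = (x + 5)^3, χ_{M2} = (x + 2)^3, χ_{M3} = (x + 2)^3.

{M1}: invariant factors (x + 5)^3.

{M2, M3}: invariant factors x + 2, (x + 2)^2.

Matrices are similar if and only if their invariant-factor lists agree; the partition into similarity classes is {M1}, {M2, M3}.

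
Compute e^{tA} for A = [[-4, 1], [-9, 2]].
e^{tA} = [[(1 - 3*t)*e^{-t}, t*e^{-t}], [-9*t*e^{-t}, (3*t + 1)*e^{-t}]]

A has Jordan form J = [[-1, 1], [0, -1]] with A = PJP^{-1}, so e^{tA} = P e^{tJ} P^{-1}.

For a Jordan block J_k(λ), e^{tJ_k(λ)} = e^{λt} · (I + tN + t^2 N^2/2! + ... + t^{k-1} N^{k-1}/(k-1)!) where N is the nilpotent superdiagonal part.

Assembling the blocks and conjugating back gives the entries of e^{tA} as shown above.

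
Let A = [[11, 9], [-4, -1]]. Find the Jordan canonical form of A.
J = [[5, 1], [0, 5]]

The characteristic polynomial is det(xI - A) = (x - 5)^2, so the eigenvalues are 5 (algebraic multiplicity 2).

For λ = 5: rank(A - 5I) = 1, rank((A - 5I)^2) = 0. The eigenspace has dimension 2 - 1 = 1, so there is 1 Jordan block; the rank sequence gives block sizes [2].

Assembling the blocks gives the Jordan form J above.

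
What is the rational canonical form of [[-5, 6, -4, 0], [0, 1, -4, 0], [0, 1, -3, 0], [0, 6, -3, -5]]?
R = [[-5, 0, 0, 0], [0, 0, 0, -5], [0, 1, 0, -11], [0, 0, 1, -7]]

The invariant factors of A (the non-unit diagonal entries of the Smith normal form of xI - A over ℚ[x]) are x + 5, (x + 1)^2(x + 5), each dividing the next. The characteristic polynomial is their product, (x + 1)^2(x + 5)^2.

The rational canonical form is the block-diagonal matrix of companion matrices C(f_i):
R = [[-5, 0, 0, 0], [0, 0, 0, -5], [0, 1, 0, -11], [0, 0, 1, -7]].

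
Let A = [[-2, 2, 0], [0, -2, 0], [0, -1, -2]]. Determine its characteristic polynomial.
χ_A(x) = (x + 2)^3

xI - A = [[x + 2, -2, 0], [0, x + 2, 0], [0, 1, x + 2]].

Expanding det(xI - A) along the first row:
det(xI - A) = + (x + 2)·det([[x + 2, 0], [1, x + 2]]) - (-2)·det([[0, 0], [0, x + 2]]) + (0)·det([[0, x + 2], [0, 1]]).

Evaluating gives χ_A(x) = x^3 + 6x^2 + 12x + 8 = (x + 2)^3.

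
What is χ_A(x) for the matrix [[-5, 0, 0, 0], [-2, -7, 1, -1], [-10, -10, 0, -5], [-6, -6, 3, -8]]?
xI - A = [[x + 5, 0, 0, 0], [2, x + 7, -1, 1], [10, 10, x, 5], [6, 6, -3, x + 8]].

Expanding det(xI - A) along the first row:
det(xI - A) = + (x + 5)·det([[x + 7, -1, 1], [10, x, 5], [6, -3, x + 8]]) - (0)·det([[2, -1, 1], [10, x, 5], [6, -3, x + 8]]) + (0)·det([[2, x + 7, 1], [10, 10, 5], [6, 6, x + 8]]) - (0)·det([[2, x + 7, -1], [10, 10, x], [6, 6, -3]]).

Evaluating gives χ_A(x) = x^4 + 20x^3 + 150x^2 + 500x + 625 = (x + 5)^4.

χ_A(x) = (x + 5)^4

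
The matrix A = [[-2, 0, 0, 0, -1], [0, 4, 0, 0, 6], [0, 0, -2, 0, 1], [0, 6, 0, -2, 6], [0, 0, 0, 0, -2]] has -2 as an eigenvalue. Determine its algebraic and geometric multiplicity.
algebraic multiplicity 4, geometric multiplicity 3

The characteristic polynomial is (x - 4)(x + 2)^4, so the factor x + 2 appears with exponent 4: the algebraic multiplicity is 4.

rank(A + 2I) = 2, so the eigenspace has dimension 5 - 2 = 3: the geometric multiplicity is 3.

Since 3 < 4, A is not diagonalizable.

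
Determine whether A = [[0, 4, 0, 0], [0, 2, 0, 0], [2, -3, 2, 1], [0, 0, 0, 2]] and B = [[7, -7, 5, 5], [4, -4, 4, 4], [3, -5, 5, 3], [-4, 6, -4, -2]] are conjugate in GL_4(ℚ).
Two matrices over a field are similar if and only if they have the same invariant factors.

Both A and B have characteristic polynomial x(x - 2)^3 and minimal polynomial x(x - 2)^2. Computing further, both have invariant factors x - 2, x(x - 2)^2. Hence A and B are similar.

Yes.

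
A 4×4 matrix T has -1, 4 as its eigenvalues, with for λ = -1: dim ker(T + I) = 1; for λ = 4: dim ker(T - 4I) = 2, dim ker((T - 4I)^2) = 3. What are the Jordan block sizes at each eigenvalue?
Jordan blocks: (-1, 1), (4, 2), (4, 1)

λ = -1: successive nullity increments [1] count blocks of size ≥ k; block sizes are [1].
λ = 4: successive nullity increments [2, 1] count blocks of size ≥ k; block sizes are [2, 1].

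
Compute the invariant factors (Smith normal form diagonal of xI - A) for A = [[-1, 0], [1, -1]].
The Jordan structure of A has elementary divisors (x + 1)^2. Arranging the block sizes at each eigenvalue in decreasing order and taking row products gives the invariant factors.

Invariant factors (smallest first, each dividing the next): (x + 1)^2.

Check: the last factor (x + 1)^2 is the minimal polynomial, and the product (x + 1)^2 is the characteristic polynomial.

(x + 1)^2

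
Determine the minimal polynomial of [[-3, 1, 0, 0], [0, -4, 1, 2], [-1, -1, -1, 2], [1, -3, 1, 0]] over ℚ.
The characteristic polynomial factors as (x + 2)^4. The minimal polynomial is ∏(x - λ)^{k_λ} where k_λ is the size of the largest Jordan block at λ.

For λ = -2: rank(A + 2I) = 2, and the largest Jordan block has size 3 (the smallest k with rank((A + 2I)^k) = rank((A + 2I)^(k+1))).

So m_A(x) = (x + 2)^3.

m_A(x) = (x + 2)^3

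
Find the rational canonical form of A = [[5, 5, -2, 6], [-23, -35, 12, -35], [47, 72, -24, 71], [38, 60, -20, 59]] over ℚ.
R = [[0, 0, 0, 10], [1, 0, 0, -22], [0, 1, 0, 4], [0, 0, 1, 5]]

The invariant factors of A (the non-unit diagonal entries of the Smith normal form of xI - A over ℚ[x]) are (x - 5)(x^3 - 4x + 2), each dividing the next. The characteristic polynomial is their product, (x - 5)(x^3 - 4x + 2).

The rational canonical form is the block-diagonal matrix of companion matrices C(f_i):
R = [[0, 0, 0, 10], [1, 0, 0, -22], [0, 1, 0, 4], [0, 0, 1, 5]].

Note the characteristic polynomial does not split into linear factors over ℚ, so A has no Jordan form over ℚ; the rational canonical form exists over any field.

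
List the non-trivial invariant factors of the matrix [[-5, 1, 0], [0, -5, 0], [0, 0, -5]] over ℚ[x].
The Jordan structure of A has elementary divisors (x + 5)^2, (x + 5). Arranging the block sizes at each eigenvalue in decreasing order and taking row products gives the invariant factors.

Invariant factors (smallest first, each dividing the next): x + 5, (x + 5)^2.

Check: the last factor (x + 5)^2 is the minimal polynomial, and the product (x + 5)^3 is the characteristic polynomial.

x + 5, (x + 5)^2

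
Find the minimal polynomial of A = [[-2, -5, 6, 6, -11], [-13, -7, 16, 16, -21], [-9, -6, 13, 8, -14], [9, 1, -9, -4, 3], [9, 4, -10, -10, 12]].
m_A(x) = (x - 5)^2(x - 2)^2(x + 2)

The characteristic polynomial factors as (x - 5)^2(x - 2)^2(x + 2). The minimal polynomial is ∏(x - λ)^{k_λ} where k_λ is the size of the largest Jordan block at λ.

For λ = -2: rank(A + 2I) = 4, and the largest Jordan block has size 1 (the smallest k with rank((A + 2I)^k) = rank((A + 2I)^(k+1))).
For λ = 2: rank(A - 2I) = 4, and the largest Jordan block has size 2 (the smallest k with rank((A - 2I)^k) = rank((A - 2I)^(k+1))).
For λ = 5: rank(A - 5I) = 4, and the largest Jordan block has size 2 (the smallest k with rank((A - 5I)^k) = rank((A - 5I)^(k+1))).

So m_A(x) = (x - 5)^2(x - 2)^2(x + 2).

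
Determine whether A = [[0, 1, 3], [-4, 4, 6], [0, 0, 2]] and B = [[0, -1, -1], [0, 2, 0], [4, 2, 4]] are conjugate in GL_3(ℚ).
Yes.

Two matrices over a field are similar if and only if they have the same invariant factors.

Both A and B have characteristic polynomial (x - 2)^3 and minimal polynomial (x - 2)^2. Computing further, both have invariant factors x - 2, (x - 2)^2. Hence A and B are similar.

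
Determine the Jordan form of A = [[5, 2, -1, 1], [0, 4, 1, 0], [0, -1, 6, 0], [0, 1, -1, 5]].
The characteristic polynomial is det(xI - A) = (x - 5)^4, so the eigenvalues are 5 (algebraic multiplicity 4).

For λ = 5: rank(A - 5I) = 2, rank((A - 5I)^2) = 0. The eigenspace has dimension 4 - 2 = 2, so there are 2 Jordan blocks; the rank sequence gives block sizes [2, 2].

Assembling the blocks gives the Jordan form J above.

J = [[5, 1, 0, 0], [0, 5, 0, 0], [0, 0, 5, 1], [0, 0, 0, 5]]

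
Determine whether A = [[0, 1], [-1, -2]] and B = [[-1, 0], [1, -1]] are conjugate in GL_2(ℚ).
Two matrices over a field are similar if and only if they have the same invariant factors.

Both A and B have characteristic polynomial (x + 1)^2 and minimal polynomial (x + 1)^2. Computing further, both have invariant factors (x + 1)^2. Hence A and B are similar.

Yes.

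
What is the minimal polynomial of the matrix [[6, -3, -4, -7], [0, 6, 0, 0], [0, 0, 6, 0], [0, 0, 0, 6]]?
The characteristic polynomial factors as (x - 6)^4. The minimal polynomial is ∏(x - λ)^{k_λ} where k_λ is the size of the largest Jordan block at λ.

For λ = 6: rank(A - 6I) = 1, and the largest Jordan block has size 2 (the smallest k with rank((A - 6I)^k) = rank((A - 6I)^(k+1))).

So m_A(x) = (x - 6)^2.

m_A(x) = (x - 6)^2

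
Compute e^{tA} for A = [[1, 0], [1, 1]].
A has Jordan form J = [[1, 1], [0, 1]] with A = PJP^{-1}, so e^{tA} = P e^{tJ} P^{-1}.

For a Jordan block J_k(λ), e^{tJ_k(λ)} = e^{λt} · (I + tN + t^2 N^2/2! + ... + t^{k-1} N^{k-1}/(k-1)!) where N is the nilpotent superdiagonal part.

Assembling the blocks and conjugating back gives the entries of e^{tA} as shown above.

e^{tA} = [[e^{t}, 0], [t*e^{t}, e^{t}]]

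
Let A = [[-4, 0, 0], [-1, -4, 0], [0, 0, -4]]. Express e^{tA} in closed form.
e^{tA} = [[e^{-4*t}, 0, 0], [-t*e^{-4*t}, e^{-4*t}, 0], [0, 0, e^{-4*t}]]

A has Jordan form J = [[-4, 1, 0], [0, -4, 0], [0, 0, -4]] with A = PJP^{-1}, so e^{tA} = P e^{tJ} P^{-1}.

For a Jordan block J_k(λ), e^{tJ_k(λ)} = e^{λt} · (I + tN + t^2 N^2/2! + ... + t^{k-1} N^{k-1}/(k-1)!) where N is the nilpotent superdiagonal part.

Assembling the blocks and conjugating back gives the entries of e^{tA} as shown above.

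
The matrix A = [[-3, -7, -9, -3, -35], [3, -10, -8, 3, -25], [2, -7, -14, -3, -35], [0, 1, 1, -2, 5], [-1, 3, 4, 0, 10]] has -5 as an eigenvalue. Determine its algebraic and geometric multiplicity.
The characteristic polynomial is (x + 2)^2(x + 5)^3, so the factor x + 5 appears with exponent 3: the algebraic multiplicity is 3.

rank(A + 5I) = 3, so the eigenspace has dimension 5 - 3 = 2: the geometric multiplicity is 2.

Since 2 < 3, A is not diagonalizable.

algebraic multiplicity 3, geometric multiplicity 2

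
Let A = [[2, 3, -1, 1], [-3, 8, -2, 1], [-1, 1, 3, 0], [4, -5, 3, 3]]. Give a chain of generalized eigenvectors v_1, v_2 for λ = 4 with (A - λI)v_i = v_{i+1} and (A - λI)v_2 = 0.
v_1 = [[0, 0, 0, 1]]^T, v_2 = [[1, 1, 0, -1]]^T

We seek v_1 ∈ ker((A - 4I)^2) \ ker(A - 4I), then set v_{i+1} = (A - 4I) v_i.

One such chain is v_1 = [[0, 0, 0, 1]]^T, v_2 = [[1, 1, 0, -1]]^T. Check: (A - 4I) v_2 = [[0, 0, 0, 0]]^T = 0.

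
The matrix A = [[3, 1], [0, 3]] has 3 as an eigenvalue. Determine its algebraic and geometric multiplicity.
algebraic multiplicity 2, geometric multiplicity 1

The characteristic polynomial is (x - 3)^2, so the factor x - 3 appears with exponent 2: the algebraic multiplicity is 2.

rank(A - 3I) = 1, so the eigenspace has dimension 2 - 1 = 1: the geometric multiplicity is 1.

Since 1 < 2, A is not diagonalizable.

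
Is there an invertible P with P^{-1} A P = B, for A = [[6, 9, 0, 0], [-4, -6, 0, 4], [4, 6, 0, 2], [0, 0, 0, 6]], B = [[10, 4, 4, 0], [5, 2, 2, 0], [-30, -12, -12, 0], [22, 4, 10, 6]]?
Two matrices over a field are similar if and only if they have the same invariant factors.

Both A and B have characteristic polynomial x^3(x - 6) and minimal polynomial x^2(x - 6). Computing further, both have invariant factors x, x^2(x - 6). Hence A and B are similar.

Yes.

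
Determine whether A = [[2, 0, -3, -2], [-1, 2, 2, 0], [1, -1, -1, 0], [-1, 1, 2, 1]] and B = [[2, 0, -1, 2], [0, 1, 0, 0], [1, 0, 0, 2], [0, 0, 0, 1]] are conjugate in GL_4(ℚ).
No.

Both have characteristic polynomial (x - 1)^4, but the minimal polynomial of A is (x - 1)^3 while the minimal polynomial of B is (x - 1)^2. The minimal polynomial is a similarity invariant, so A and B are not similar.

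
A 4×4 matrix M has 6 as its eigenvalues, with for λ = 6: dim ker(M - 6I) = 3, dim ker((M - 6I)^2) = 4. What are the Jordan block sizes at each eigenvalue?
Jordan blocks: (6, 2), (6, 1), (6, 1)

λ = 6: successive nullity increments [3, 1] count blocks of size ≥ k; block sizes are [2, 1, 1].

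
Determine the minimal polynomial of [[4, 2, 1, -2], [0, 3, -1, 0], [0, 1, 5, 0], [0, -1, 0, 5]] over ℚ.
m_A(x) = (x - 5)(x - 4)^3

The characteristic polynomial factors as (x - 5)(x - 4)^3. The minimal polynomial is ∏(x - λ)^{k_λ} where k_λ is the size of the largest Jordan block at λ.

For λ = 4: rank(A - 4I) = 3, and the largest Jordan block has size 3 (the smallest k with rank((A - 4I)^k) = rank((A - 4I)^(k+1))).
For λ = 5: rank(A - 5I) = 3, and the largest Jordan block has size 1 (the smallest k with rank((A - 5I)^k) = rank((A - 5I)^(k+1))).

So m_A(x) = (x - 5)(x - 4)^3.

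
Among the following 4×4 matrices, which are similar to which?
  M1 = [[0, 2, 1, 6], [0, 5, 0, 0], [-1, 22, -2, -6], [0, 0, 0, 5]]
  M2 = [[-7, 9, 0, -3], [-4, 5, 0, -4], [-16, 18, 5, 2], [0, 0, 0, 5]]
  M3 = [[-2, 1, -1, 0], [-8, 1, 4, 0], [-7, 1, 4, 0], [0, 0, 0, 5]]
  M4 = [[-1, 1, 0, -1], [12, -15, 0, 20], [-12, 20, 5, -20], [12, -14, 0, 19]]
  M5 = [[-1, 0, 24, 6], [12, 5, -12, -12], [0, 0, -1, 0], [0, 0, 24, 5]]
2 classes: {M1, M2, M3, M4}, {M5}

Characteristic polynomials: χ_{M1} = (x - 5)^2(x + 1)^2, χ_{M2} = (x - 5)^2(x + 1)^2, χ_{M3} = (x - 5)^2(x + 1)^2, χ_{M4} = (x - 5)^2(x + 1)^2, χ_{M5} = (x - 5)^2(x + 1)^2.

{M1, M2, M3, M4}: invariant factors x - 5, (x - 5)(x + 1)^2.

{M5}: invariant factors (x - 5)(x + 1), (x - 5)(x + 1).

Matrices are similar if and only if their invariant-factor lists agree; the partition into similarity classes is {M1, M2, M3, M4}, {M5}.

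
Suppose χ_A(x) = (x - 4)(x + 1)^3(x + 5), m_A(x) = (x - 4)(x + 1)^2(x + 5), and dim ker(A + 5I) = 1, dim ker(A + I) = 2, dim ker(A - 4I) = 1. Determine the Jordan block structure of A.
Jordan blocks: (-5, 1), (-1, 2), (-1, 1), (4, 1)

λ = -5: algebraic multiplicity 1 (exponent in χ_A), largest block size 1 (exponent in m_A), 1 block (geometric multiplicity). This forces block sizes [1].
λ = -1: algebraic multiplicity 3 (exponent in χ_A), largest block size 2 (exponent in m_A), 2 blocks (geometric multiplicity). These force block sizes [2, 1].
λ = 4: algebraic multiplicity 1 (exponent in χ_A), largest block size 1 (exponent in m_A), 1 block (geometric multiplicity). This forces block sizes [1].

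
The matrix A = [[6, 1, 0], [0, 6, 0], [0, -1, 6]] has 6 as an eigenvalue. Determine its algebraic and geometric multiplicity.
The characteristic polynomial is (x - 6)^3, so the factor x - 6 appears with exponent 3: the algebraic multiplicity is 3.

rank(A - 6I) = 1, so the eigenspace has dimension 3 - 1 = 2: the geometric multiplicity is 2.

Since 2 < 3, A is not diagonalizable.

algebraic multiplicity 3, geometric multiplicity 2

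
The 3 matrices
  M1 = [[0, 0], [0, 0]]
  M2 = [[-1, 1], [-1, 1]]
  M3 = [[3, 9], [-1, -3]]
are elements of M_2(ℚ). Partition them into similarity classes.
2 classes: {M1}, {M2, M3}

Characteristic polynomials: χ_{M1} = x^2, χ_{M2} = x^2, χ_{M3} = x^2.

{M1}: invariant factors x, x.

{M2, M3}: invariant factors x^2.

Matrices are similar if and only if their invariant-factor lists agree; the partition into similarity classes is {M1}, {M2, M3}.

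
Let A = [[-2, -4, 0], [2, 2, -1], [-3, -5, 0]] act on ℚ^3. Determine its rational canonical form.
R = [[0, 0, -2], [1, 0, 1], [0, 1, 0]]

The invariant factors of A (the non-unit diagonal entries of the Smith normal form of xI - A over ℚ[x]) are x^3 - x + 2, each dividing the next. The characteristic polynomial is their product, x^3 - x + 2.

The rational canonical form is the block-diagonal matrix of companion matrices C(f_i):
R = [[0, 0, -2], [1, 0, 1], [0, 1, 0]].

Note the characteristic polynomial does not split into linear factors over ℚ, so A has no Jordan form over ℚ; the rational canonical form exists over any field.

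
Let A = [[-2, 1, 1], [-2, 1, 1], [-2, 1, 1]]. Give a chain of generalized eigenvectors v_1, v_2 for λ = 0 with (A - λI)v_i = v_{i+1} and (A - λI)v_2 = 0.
v_1 = [[2, 3, 2]]^T, v_2 = [[1, 1, 1]]^T

We seek v_1 ∈ ker(A^2) \ ker(A), then set v_{i+1} = A v_i.

One such chain is v_1 = [[2, 3, 2]]^T, v_2 = [[1, 1, 1]]^T. Check: A v_2 = [[0, 0, 0]]^T = 0.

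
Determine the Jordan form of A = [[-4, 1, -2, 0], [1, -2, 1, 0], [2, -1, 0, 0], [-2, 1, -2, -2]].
The characteristic polynomial is det(xI - A) = (x + 2)^4, so the eigenvalues are -2 (algebraic multiplicity 4).

For λ = -2: rank(A + 2I) = 2, rank((A + 2I)^2) = 1, rank((A + 2I)^3) = 0. The eigenspace has dimension 4 - 2 = 2, so there are 2 Jordan blocks; the rank sequence gives block sizes [3, 1].

Assembling the blocks gives the Jordan form J above.

J = [[-2, 1, 0, 0], [0, -2, 1, 0], [0, 0, -2, 0], [0, 0, 0, -2]]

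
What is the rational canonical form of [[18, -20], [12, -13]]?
R = [[0, -6], [1, 5]]

The invariant factors of A (the non-unit diagonal entries of the Smith normal form of xI - A over ℚ[x]) are (x - 3)(x - 2), each dividing the next. The characteristic polynomial is their product, (x - 3)(x - 2).

The rational canonical form is the block-diagonal matrix of companion matrices C(f_i):
R = [[0, -6], [1, 5]].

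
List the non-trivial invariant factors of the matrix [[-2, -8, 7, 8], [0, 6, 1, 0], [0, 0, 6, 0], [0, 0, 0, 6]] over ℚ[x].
x - 6, (x - 6)^2(x + 2)

The Jordan structure of A has elementary divisors (x + 2), (x - 6)^2, (x - 6). Arranging the block sizes at each eigenvalue in decreasing order and taking row products gives the invariant factors.

Invariant factors (smallest first, each dividing the next): x - 6, (x - 6)^2(x + 2).

Check: the last factor (x - 6)^2(x + 2) is the minimal polynomial, and the product (x - 6)^3(x + 2) is the characteristic polynomial.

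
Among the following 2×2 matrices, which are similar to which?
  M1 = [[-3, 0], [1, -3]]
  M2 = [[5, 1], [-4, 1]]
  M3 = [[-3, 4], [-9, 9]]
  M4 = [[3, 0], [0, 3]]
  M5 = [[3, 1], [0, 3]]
Characteristic polynomials: χ_{M1} = (x + 3)^2, χ_{M2} = (x - 3)^2, χ_{M3} = (x - 3)^2, χ_{M4} = (x - 3)^2, χ_{M5} = (x - 3)^2.

{M1}: invariant factors (x + 3)^2.

{M2, M3, M5}: invariant factors (x - 3)^2.

{M4}: invariant factors x - 3, x - 3.

Matrices are similar if and only if their invariant-factor lists agree; the partition into similarity classes is {M1}, {M2, M3, M5}, {M4}.

3 classes: {M1}, {M2, M3, M5}, {M4}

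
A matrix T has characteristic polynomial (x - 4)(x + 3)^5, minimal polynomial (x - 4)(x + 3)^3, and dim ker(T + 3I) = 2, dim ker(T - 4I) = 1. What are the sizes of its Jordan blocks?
Jordan blocks: (-3, 3), (-3, 2), (4, 1)

λ = -3: algebraic multiplicity 5 (exponent in χ_T), largest block size 3 (exponent in m_T), 2 blocks (geometric multiplicity). These force block sizes [3, 2].
λ = 4: algebraic multiplicity 1 (exponent in χ_T), largest block size 1 (exponent in m_T), 1 block (geometric multiplicity). This forces block sizes [1].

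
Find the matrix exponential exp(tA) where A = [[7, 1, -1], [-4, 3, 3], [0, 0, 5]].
e^{tA} = [[(2*t + 1)*e^{5*t}, t*e^{5*t}, t*(t - 2)*e^{5*t}/2], [-4*t*e^{5*t}, (1 - 2*t)*e^{5*t}, t*(3 - t)*e^{5*t}], [0, 0, e^{5*t}]]

A has Jordan form J = [[5, 1, 0], [0, 5, 1], [0, 0, 5]] with A = PJP^{-1}, so e^{tA} = P e^{tJ} P^{-1}.

For a Jordan block J_k(λ), e^{tJ_k(λ)} = e^{λt} · (I + tN + t^2 N^2/2! + ... + t^{k-1} N^{k-1}/(k-1)!) where N is the nilpotent superdiagonal part.

Assembling the blocks and conjugating back gives the entries of e^{tA} as shown above.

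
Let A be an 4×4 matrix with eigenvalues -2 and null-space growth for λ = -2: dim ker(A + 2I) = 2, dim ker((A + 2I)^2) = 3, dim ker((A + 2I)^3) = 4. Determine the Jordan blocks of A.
Jordan blocks: (-2, 3), (-2, 1)

λ = -2: successive nullity increments [2, 1, 1] count blocks of size ≥ k; block sizes are [3, 1].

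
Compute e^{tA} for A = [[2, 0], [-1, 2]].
A has Jordan form J = [[2, 1], [0, 2]] with A = PJP^{-1}, so e^{tA} = P e^{tJ} P^{-1}.

For a Jordan block J_k(λ), e^{tJ_k(λ)} = e^{λt} · (I + tN + t^2 N^2/2! + ... + t^{k-1} N^{k-1}/(k-1)!) where N is the nilpotent superdiagonal part.

Assembling the blocks and conjugating back gives the entries of e^{tA} as shown above.

e^{tA} = [[e^{2*t}, 0], [-t*e^{2*t}, e^{2*t}]]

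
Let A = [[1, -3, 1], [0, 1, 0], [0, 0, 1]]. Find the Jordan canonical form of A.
J = [[1, 1, 0], [0, 1, 0], [0, 0, 1]]

The characteristic polynomial is det(xI - A) = (x - 1)^3, so the eigenvalues are 1 (algebraic multiplicity 3).

For λ = 1: rank(A - I) = 1, rank((A - I)^2) = 0. The eigenspace has dimension 3 - 1 = 2, so there are 2 Jordan blocks; the rank sequence gives block sizes [2, 1].

Assembling the blocks gives the Jordan form J above.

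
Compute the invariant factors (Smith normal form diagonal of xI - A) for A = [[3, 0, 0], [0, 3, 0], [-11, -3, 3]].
The Jordan structure of A has elementary divisors (x - 3)^2, (x - 3). Arranging the block sizes at each eigenvalue in decreasing order and taking row products gives the invariant factors.

Invariant factors (smallest first, each dividing the next): x - 3, (x - 3)^2.

Check: the last factor (x - 3)^2 is the minimal polynomial, and the product (x - 3)^3 is the characteristic polynomial.

x - 3, (x - 3)^2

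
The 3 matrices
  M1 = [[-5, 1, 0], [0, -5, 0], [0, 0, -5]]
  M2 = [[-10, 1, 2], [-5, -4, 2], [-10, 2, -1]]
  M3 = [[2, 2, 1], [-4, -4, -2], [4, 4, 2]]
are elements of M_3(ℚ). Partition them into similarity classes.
2 classes: {M1, M2}, {M3}

Characteristic polynomials: χ_{M1} = (x + 5)^3, χ_{M2} = (x + 5)^3, χ_{M3} = x^3.

{M1, M2}: invariant factors x + 5, (x + 5)^2.

{M3}: invariant factors x, x^2.

Matrices are similar if and only if their invariant-factor lists agree; the partition into similarity classes is {M1, M2}, {M3}.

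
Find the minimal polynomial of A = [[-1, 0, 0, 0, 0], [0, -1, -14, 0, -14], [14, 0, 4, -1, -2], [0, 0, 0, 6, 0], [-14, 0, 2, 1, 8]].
The characteristic polynomial factors as (x - 6)^3(x + 1)^2. The minimal polynomial is ∏(x - λ)^{k_λ} where k_λ is the size of the largest Jordan block at λ.

For λ = -1: rank(A + I) = 3, and the largest Jordan block has size 1 (the smallest k with rank((A + I)^k) = rank((A + I)^(k+1))).
For λ = 6: rank(A - 6I) = 3, and the largest Jordan block has size 2 (the smallest k with rank((A - 6I)^k) = rank((A - 6I)^(k+1))).

So m_A(x) = (x - 6)^2(x + 1).

m_A(x) = (x - 6)^2(x + 1)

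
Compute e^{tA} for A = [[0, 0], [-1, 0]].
e^{tA} = [[1, 0], [-t, 1]]

A has Jordan form J = [[0, 1], [0, 0]] with A = PJP^{-1}, so e^{tA} = P e^{tJ} P^{-1}.

For a Jordan block J_k(λ), e^{tJ_k(λ)} = e^{λt} · (I + tN + t^2 N^2/2! + ... + t^{k-1} N^{k-1}/(k-1)!) where N is the nilpotent superdiagonal part.

Assembling the blocks and conjugating back gives the entries of e^{tA} as shown above.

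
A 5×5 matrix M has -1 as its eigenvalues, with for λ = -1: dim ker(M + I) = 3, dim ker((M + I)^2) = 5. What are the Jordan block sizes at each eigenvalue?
Jordan blocks: (-1, 2), (-1, 2), (-1, 1)

λ = -1: successive nullity increments [3, 2] count blocks of size ≥ k; block sizes are [2, 2, 1].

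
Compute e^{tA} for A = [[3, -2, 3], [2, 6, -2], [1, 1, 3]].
A has Jordan form J = [[4, 1, 0], [0, 4, 1], [0, 0, 4]] with A = PJP^{-1}, so e^{tA} = P e^{tJ} P^{-1}.

For a Jordan block J_k(λ), e^{tJ_k(λ)} = e^{λt} · (I + tN + t^2 N^2/2! + ... + t^{k-1} N^{k-1}/(k-1)!) where N is the nilpotent superdiagonal part.

Assembling the blocks and conjugating back gives the entries of e^{tA} as shown above.

e^{tA} = [[(1 - t)*e^{4*t}, t*(t - 4)*e^{4*t}/2, t*(3 - t)*e^{4*t}], [2*t*e^{4*t}, (-t^2 + 2*t + 1)*e^{4*t}, 2*t*(t - 1)*e^{4*t}], [t*e^{4*t}, t*(2 - t)*e^{4*t}/2, (t^2 - t + 1)*e^{4*t}]]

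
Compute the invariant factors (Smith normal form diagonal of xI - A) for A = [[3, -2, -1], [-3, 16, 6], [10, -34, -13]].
The Jordan structure of A has elementary divisors (x - 1)^2, (x - 4). Arranging the block sizes at each eigenvalue in decreasing order and taking row products gives the invariant factors.

Invariant factors (smallest first, each dividing the next): (x - 4)(x - 1)^2.

Check: the last factor (x - 4)(x - 1)^2 is the minimal polynomial, and the product (x - 4)(x - 1)^2 is the characteristic polynomial.

(x - 4)(x - 1)^2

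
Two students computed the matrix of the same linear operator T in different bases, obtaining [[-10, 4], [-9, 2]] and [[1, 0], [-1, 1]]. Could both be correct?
No.

trace(A) = -8 but trace(B) = 2. The trace is a similarity invariant, so A and B are not similar.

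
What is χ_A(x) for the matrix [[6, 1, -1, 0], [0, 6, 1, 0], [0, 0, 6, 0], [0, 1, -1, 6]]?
xI - A = [[x - 6, -1, 1, 0], [0, x - 6, -1, 0], [0, 0, x - 6, 0], [0, -1, 1, x - 6]].

Expanding det(xI - A) along the first row:
det(xI - A) = + (x - 6)·det([[x - 6, -1, 0], [0, x - 6, 0], [-1, 1, x - 6]]) - (-1)·det([[0, -1, 0], [0, x - 6, 0], [0, 1, x - 6]]) + (1)·det([[0, x - 6, 0], [0, 0, 0], [0, -1, x - 6]]) - (0)·det([[0, x - 6, -1], [0, 0, x - 6], [0, -1, 1]]).

Evaluating gives χ_A(x) = x^4 - 24x^3 + 216x^2 - 864x + 1296 = (x - 6)^4.

χ_A(x) = (x - 6)^4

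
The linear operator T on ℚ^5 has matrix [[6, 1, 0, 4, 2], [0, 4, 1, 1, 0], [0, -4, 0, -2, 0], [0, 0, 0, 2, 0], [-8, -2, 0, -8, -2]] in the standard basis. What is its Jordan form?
J = [[2, 1, 0, 0, 0], [0, 2, 1, 0, 0], [0, 0, 2, 0, 0], [0, 0, 0, 2, 0], [0, 0, 0, 0, 2]]

The characteristic polynomial is det(xI - A) = (x - 2)^5, so the eigenvalues are 2 (algebraic multiplicity 5).

For λ = 2: rank(A - 2I) = 2, rank((A - 2I)^2) = 1, rank((A - 2I)^3) = 0. The eigenspace has dimension 5 - 2 = 3, so there are 3 Jordan blocks; the rank sequence gives block sizes [3, 1, 1].

Assembling the blocks gives the Jordan form J above.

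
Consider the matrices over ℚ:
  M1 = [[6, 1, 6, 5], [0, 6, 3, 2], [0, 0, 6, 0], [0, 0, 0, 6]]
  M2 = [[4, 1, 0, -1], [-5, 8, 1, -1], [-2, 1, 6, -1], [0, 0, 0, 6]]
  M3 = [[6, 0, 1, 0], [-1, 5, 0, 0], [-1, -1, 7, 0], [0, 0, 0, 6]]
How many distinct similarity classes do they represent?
Characteristic polynomials: χ_{M1} = (x - 6)^4, χ_{M2} = (x - 6)^4, χ_{M3} = (x - 6)^4.

{M1, M2, M3}: invariant factors x - 6, (x - 6)^3.

Matrices are similar if and only if their invariant-factor lists agree; the partition into similarity classes is {M1, M2, M3}.

1 class: {M1, M2, M3}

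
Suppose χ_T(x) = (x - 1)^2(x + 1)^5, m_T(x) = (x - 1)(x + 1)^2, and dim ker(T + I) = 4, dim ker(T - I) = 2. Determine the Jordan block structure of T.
Jordan blocks: (-1, 2), (-1, 1), (-1, 1), (-1, 1), (1, 1), (1, 1)

λ = -1: algebraic multiplicity 5 (exponent in χ_T), largest block size 2 (exponent in m_T), 4 blocks (geometric multiplicity). These force block sizes [2, 1, 1, 1].
λ = 1: algebraic multiplicity 2 (exponent in χ_T), largest block size 1 (exponent in m_T), 2 blocks (geometric multiplicity). These force block sizes [1, 1].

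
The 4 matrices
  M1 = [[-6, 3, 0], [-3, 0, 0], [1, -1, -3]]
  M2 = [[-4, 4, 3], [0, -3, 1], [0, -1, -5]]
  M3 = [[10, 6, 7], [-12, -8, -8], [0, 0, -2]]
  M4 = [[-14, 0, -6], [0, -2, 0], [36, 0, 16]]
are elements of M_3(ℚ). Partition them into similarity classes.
Characteristic polynomials: χ_{M1} = (x + 3)^3, χ_{M2} = (x + 4)^3, χ_{M3} = (x - 4)(x + 2)^2, χ_{M4} = (x - 4)(x + 2)^2.

{M1}: invariant factors x + 3, (x + 3)^2.

{M2}: invariant factors (x + 4)^3.

{M3}: invariant factors (x - 4)(x + 2)^2.

{M4}: invariant factors x + 2, (x - 4)(x + 2).

Matrices are similar if and only if their invariant-factor lists agree; the partition into similarity classes is {M1}, {M2}, {M3}, {M4}.

4 classes: {M1}, {M2}, {M3}, {M4}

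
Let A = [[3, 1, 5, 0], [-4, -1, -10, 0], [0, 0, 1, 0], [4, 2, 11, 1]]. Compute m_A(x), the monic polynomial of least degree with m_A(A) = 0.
m_A(x) = (x - 1)^2

The characteristic polynomial factors as (x - 1)^4. The minimal polynomial is ∏(x - λ)^{k_λ} where k_λ is the size of the largest Jordan block at λ.

For λ = 1: rank(A - I) = 2, and the largest Jordan block has size 2 (the smallest k with rank((A - I)^k) = rank((A - I)^(k+1))).

So m_A(x) = (x - 1)^2.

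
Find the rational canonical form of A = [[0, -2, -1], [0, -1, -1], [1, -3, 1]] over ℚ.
R = [[0, 0, 1], [1, 0, 3], [0, 1, 0]]

The invariant factors of A (the non-unit diagonal entries of the Smith normal form of xI - A over ℚ[x]) are x^3 - 3x - 1, each dividing the next. The characteristic polynomial is their product, x^3 - 3x - 1.

The rational canonical form is the block-diagonal matrix of companion matrices C(f_i):
R = [[0, 0, 1], [1, 0, 3], [0, 1, 0]].

Note the characteristic polynomial does not split into linear factors over ℚ, so A has no Jordan form over ℚ; the rational canonical form exists over any field.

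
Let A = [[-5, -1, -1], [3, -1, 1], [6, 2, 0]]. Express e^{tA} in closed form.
e^{tA} = [[(1 - 3*t)*e^{-2*t}, -t*e^{-2*t}, -t*e^{-2*t}], [3*t*e^{-2*t}, (t + 1)*e^{-2*t}, t*e^{-2*t}], [6*t*e^{-2*t}, 2*t*e^{-2*t}, (2*t + 1)*e^{-2*t}]]

A has Jordan form J = [[-2, 1, 0], [0, -2, 0], [0, 0, -2]] with A = PJP^{-1}, so e^{tA} = P e^{tJ} P^{-1}.

For a Jordan block J_k(λ), e^{tJ_k(λ)} = e^{λt} · (I + tN + t^2 N^2/2! + ... + t^{k-1} N^{k-1}/(k-1)!) where N is the nilpotent superdiagonal part.

Assembling the blocks and conjugating back gives the entries of e^{tA} as shown above.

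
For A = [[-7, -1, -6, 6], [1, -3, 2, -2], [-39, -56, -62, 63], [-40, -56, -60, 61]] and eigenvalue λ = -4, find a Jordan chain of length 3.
v_1 = [[-3, 0, 2, 0]]^T, v_2 = [[-3, 1, 1, 0]]^T, v_3 = [[2, 0, 3, 4]]^T

We seek v_1 ∈ ker((A + 4I)^3) \ ker((A + 4I)^2), then set v_{i+1} = (A + 4I) v_i.

One such chain is v_1 = [[-3, 0, 2, 0]]^T, v_2 = [[-3, 1, 1, 0]]^T, v_3 = [[2, 0, 3, 4]]^T. Check: (A + 4I) v_3 = [[0, 0, 0, 0]]^T = 0.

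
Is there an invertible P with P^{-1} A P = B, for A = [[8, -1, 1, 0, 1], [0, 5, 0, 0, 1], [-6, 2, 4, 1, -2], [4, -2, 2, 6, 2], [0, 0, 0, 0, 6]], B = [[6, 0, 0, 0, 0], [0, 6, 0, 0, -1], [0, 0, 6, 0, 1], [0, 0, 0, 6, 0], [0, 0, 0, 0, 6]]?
trace(A) = 29 but trace(B) = 30. The trace is a similarity invariant, so A and B are not similar.

No.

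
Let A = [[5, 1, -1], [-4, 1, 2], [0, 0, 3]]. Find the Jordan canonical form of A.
The characteristic polynomial is det(xI - A) = (x - 3)^3, so the eigenvalues are 3 (algebraic multiplicity 3).

For λ = 3: rank(A - 3I) = 1, rank((A - 3I)^2) = 0. The eigenspace has dimension 3 - 1 = 2, so there are 2 Jordan blocks; the rank sequence gives block sizes [2, 1].

Assembling the blocks gives the Jordan form J above.

J = [[3, 1, 0], [0, 3, 0], [0, 0, 3]]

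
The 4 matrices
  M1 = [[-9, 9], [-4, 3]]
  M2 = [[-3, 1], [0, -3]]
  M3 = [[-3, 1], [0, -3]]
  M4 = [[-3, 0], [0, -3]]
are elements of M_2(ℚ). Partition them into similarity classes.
Characteristic polynomials: χ_{M1} = (x + 3)^2, χ_{M2} = (x + 3)^2, χ_{M3} = (x + 3)^2, χ_{M4} = (x + 3)^2.

{M1, M2, M3}: invariant factors (x + 3)^2.

{M4}: invariant factors x + 3, x + 3.

Matrices are similar if and only if their invariant-factor lists agree; the partition into similarity classes is {M1, M2, M3}, {M4}.

2 classes: {M1, M2, M3}, {M4}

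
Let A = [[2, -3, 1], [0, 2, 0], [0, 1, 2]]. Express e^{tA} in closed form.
A has Jordan form J = [[2, 1, 0], [0, 2, 1], [0, 0, 2]] with A = PJP^{-1}, so e^{tA} = P e^{tJ} P^{-1}.

For a Jordan block J_k(λ), e^{tJ_k(λ)} = e^{λt} · (I + tN + t^2 N^2/2! + ... + t^{k-1} N^{k-1}/(k-1)!) where N is the nilpotent superdiagonal part.

Assembling the blocks and conjugating back gives the entries of e^{tA} as shown above.

e^{tA} = [[e^{2*t}, t*(t - 6)*e^{2*t}/2, t*e^{2*t}], [0, e^{2*t}, 0], [0, t*e^{2*t}, e^{2*t}]]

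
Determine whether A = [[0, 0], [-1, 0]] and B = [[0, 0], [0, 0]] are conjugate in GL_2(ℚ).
No.

Both have characteristic polynomial x^2, but the minimal polynomial of A is x^2 while the minimal polynomial of B is x. The minimal polynomial is a similarity invariant, so A and B are not similar.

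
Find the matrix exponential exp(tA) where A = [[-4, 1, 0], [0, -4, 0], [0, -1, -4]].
e^{tA} = [[e^{-4*t}, t*e^{-4*t}, 0], [0, e^{-4*t}, 0], [0, -t*e^{-4*t}, e^{-4*t}]]

A has Jordan form J = [[-4, 1, 0], [0, -4, 0], [0, 0, -4]] with A = PJP^{-1}, so e^{tA} = P e^{tJ} P^{-1}.

For a Jordan block J_k(λ), e^{tJ_k(λ)} = e^{λt} · (I + tN + t^2 N^2/2! + ... + t^{k-1} N^{k-1}/(k-1)!) where N is the nilpotent superdiagonal part.

Assembling the blocks and conjugating back gives the entries of e^{tA} as shown above.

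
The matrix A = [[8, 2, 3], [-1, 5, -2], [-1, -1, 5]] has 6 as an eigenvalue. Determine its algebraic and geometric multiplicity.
algebraic multiplicity 3, geometric multiplicity 1

The characteristic polynomial is (x - 6)^3, so the factor x - 6 appears with exponent 3: the algebraic multiplicity is 3.

rank(A - 6I) = 2, so the eigenspace has dimension 3 - 2 = 1: the geometric multiplicity is 1.

Since 1 < 3, A is not diagonalizable.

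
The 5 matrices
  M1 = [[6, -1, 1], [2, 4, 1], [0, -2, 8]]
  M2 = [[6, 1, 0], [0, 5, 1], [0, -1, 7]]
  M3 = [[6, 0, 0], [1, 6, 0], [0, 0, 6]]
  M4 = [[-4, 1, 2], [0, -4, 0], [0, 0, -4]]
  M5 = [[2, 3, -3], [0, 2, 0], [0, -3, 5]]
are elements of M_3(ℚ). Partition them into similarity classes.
Characteristic polynomials: χ_{M1} = (x - 6)^3, χ_{M2} = (x - 6)^3, χ_{M3} = (x - 6)^3, χ_{M4} = (x + 4)^3, χ_{M5} = (x - 5)(x - 2)^2.

{M1, M2}: invariant factors (x - 6)^3.

{M3}: invariant factors x - 6, (x - 6)^2.

{M4}: invariant factors x + 4, (x + 4)^2.

{M5}: invariant factors x - 2, (x - 5)(x - 2).

Matrices are similar if and only if their invariant-factor lists agree; the partition into similarity classes is {M1, M2}, {M3}, {M4}, {M5}.

4 classes: {M1, M2}, {M3}, {M4}, {M5}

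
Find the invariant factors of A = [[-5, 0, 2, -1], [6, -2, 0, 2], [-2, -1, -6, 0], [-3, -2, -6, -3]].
(x + 4)^2, (x + 4)^2

The Jordan structure of A has elementary divisors (x + 4)^2, (x + 4)^2. Arranging the block sizes at each eigenvalue in decreasing order and taking row products gives the invariant factors.

Invariant factors (smallest first, each dividing the next): (x + 4)^2, (x + 4)^2.

Check: the last factor (x + 4)^2 is the minimal polynomial, and the product (x + 4)^4 is the characteristic polynomial.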